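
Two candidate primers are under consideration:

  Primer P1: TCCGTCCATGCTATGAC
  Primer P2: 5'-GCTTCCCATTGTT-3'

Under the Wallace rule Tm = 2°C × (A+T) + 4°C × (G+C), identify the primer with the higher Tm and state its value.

Primer P1: A+T=8, G+C=9 → Tm = 2(8)+4(9) = 52°C
Primer P2: A+T=7, G+C=6 → Tm = 2(7)+4(6) = 38°C
52°C vs 38°C → primer P1 is higher.

Primer P1, 52°C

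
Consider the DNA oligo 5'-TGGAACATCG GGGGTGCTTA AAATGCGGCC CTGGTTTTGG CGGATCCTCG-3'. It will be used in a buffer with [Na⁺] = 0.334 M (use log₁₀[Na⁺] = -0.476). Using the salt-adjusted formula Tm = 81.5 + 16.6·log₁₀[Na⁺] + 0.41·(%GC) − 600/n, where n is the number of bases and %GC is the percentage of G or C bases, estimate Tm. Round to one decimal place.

85.4°C

Length n = 50. Counting bases: G=18, C=11, A=8, T=13
G+C = 29, so %GC = 29/50 × 100 = 58%
Salt term: 16.6 × (-0.476) = -7.902
GC term: 0.41 × 58 = 23.78; length term: −600/50 = −12
Tm = 81.5 + (-7.902) + 23.78 − 12 = 85.378 → 85.4°C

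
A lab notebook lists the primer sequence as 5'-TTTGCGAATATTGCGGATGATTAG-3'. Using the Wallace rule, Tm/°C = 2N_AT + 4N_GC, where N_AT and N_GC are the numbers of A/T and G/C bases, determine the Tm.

Base counts: C=2, T=9, A=6, G=7
A+T = 15, G+C = 9
Tm = 2(15) + 4(9) = 30 + 36 = 66°C

66°C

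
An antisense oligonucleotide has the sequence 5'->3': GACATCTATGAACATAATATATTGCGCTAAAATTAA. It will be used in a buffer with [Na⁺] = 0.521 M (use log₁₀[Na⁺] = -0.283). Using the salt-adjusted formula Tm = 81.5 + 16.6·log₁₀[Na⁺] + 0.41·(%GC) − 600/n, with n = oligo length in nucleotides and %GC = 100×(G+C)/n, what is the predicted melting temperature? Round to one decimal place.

Length n = 36. Scanning the sequence gives G=4, A=16, C=5, T=11.
G+C = 9, so %GC = 9/36 × 100 = 25%
Salt term: 16.6 × (-0.283) = -4.698
GC term: 0.41 × 25 = 10.25; length term: −600/36 = −16.667
Tm = 81.5 + (-4.698) + 10.25 − 16.667 = 70.385 → 70.4°C

70.4°C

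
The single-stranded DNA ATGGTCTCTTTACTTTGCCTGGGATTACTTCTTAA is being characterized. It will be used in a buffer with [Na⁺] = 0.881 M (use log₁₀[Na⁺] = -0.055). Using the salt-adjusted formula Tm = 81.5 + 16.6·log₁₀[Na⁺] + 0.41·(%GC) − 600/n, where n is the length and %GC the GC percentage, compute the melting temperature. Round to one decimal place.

Length n = 35. C=7, T=16, A=6, G=6
G+C = 13, so %GC = 13/35 × 100 = 37.143%
Salt term: 16.6 × (-0.055) = -0.913
GC term: 0.41 × 37.143 = 15.229; length term: −600/35 = −17.143
Tm = 81.5 + (-0.913) + 15.229 − 17.143 = 78.673 → 78.7°C

78.7°C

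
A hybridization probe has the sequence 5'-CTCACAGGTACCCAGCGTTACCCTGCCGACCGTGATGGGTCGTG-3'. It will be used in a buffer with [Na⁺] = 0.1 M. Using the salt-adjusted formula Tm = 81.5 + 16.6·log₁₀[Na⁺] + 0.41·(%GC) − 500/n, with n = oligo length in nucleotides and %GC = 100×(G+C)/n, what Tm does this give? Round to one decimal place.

79.6°C

Length n = 44. Scanning the sequence gives C=15, A=7, G=13, T=9.
G+C = 28, so %GC = 28/44 × 100 = 63.636%
Salt term: 16.6 × (-1) = -16.6
GC term: 0.41 × 63.636 = 26.091; length term: −500/44 = −11.364
Tm = 81.5 + (-16.6) + 26.091 − 11.364 = 79.627 → 79.6°C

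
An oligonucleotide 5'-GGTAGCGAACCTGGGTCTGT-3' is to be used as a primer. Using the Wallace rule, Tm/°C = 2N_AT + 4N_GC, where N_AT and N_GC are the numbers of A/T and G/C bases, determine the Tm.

64°C

C=4, T=5, G=8, A=3
AT pairs contribute 8, GC pairs contribute 12.
Tm = 2(8) + 4(12) = 16 + 48 = 64°C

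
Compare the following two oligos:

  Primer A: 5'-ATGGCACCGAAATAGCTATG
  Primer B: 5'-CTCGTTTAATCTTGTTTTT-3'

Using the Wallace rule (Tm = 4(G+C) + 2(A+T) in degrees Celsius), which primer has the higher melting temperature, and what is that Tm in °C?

Primer A, 58°C

Primer A: A+T=11, G+C=9 → Tm = 2(11)+4(9) = 58°C
Primer B: A+T=14, G+C=5 → Tm = 2(14)+4(5) = 48°C
58°C vs 48°C → primer A is higher.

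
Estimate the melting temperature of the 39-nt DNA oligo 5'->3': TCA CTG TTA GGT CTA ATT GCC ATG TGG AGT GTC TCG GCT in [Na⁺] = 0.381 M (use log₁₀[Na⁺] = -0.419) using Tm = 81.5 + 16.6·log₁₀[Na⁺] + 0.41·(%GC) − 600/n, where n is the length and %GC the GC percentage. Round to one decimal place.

Length n = 39. Base counts: C=8, A=6, G=11, T=14
G+C = 19, so %GC = 19/39 × 100 = 48.718%
Salt term: 16.6 × (-0.419) = -6.955
GC term: 0.41 × 48.718 = 19.974; length term: −600/39 = −15.385
Tm = 81.5 + (-6.955) + 19.974 − 15.385 = 79.134 → 79.1°C

79.1°C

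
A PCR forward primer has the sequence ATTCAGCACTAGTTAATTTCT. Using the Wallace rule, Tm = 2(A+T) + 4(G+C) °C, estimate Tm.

54°C

Scanning the sequence gives C=4, A=6, G=2, T=9.
So N_AT = 15 and N_GC = 6.
Tm = 4·6 + 2·15 = 24 + 30 = 54°C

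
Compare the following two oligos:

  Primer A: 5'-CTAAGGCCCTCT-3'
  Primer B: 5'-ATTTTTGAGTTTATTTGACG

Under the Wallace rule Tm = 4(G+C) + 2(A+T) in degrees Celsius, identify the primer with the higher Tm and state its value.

Primer B, 50°C

Primer A: A+T=5, G+C=7 → Tm = 2(5)+4(7) = 38°C
Primer B: A+T=15, G+C=5 → Tm = 2(15)+4(5) = 50°C
38°C vs 50°C → primer B is higher.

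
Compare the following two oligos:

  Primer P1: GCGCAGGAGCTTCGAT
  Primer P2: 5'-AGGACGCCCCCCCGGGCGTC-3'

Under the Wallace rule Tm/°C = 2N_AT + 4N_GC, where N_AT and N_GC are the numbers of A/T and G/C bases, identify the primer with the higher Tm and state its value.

Primer P2, 74°C

Primer P1: A+T=6, G+C=10 → Tm = 2(6)+4(10) = 52°C
Primer P2: A+T=3, G+C=17 → Tm = 2(3)+4(17) = 74°C
52°C vs 74°C → primer P2 is higher.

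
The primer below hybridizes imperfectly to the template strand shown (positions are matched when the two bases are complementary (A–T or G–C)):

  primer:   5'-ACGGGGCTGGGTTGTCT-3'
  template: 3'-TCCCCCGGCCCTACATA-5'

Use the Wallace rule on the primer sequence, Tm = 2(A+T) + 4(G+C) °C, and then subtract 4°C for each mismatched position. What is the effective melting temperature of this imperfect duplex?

40°C

Primer base counts: A=1, T=5, G=8, C=3 → A+T=6, G+C=11
Perfect-match Tm = 2(6) + 4(11) = 12 + 44 = 56°C
Mismatches (positions where the bases are not complementary): 4 (at positions 2, 8, 12, 16)
Effective Tm = 56 − 4×4 = 56 − 16 = 40°C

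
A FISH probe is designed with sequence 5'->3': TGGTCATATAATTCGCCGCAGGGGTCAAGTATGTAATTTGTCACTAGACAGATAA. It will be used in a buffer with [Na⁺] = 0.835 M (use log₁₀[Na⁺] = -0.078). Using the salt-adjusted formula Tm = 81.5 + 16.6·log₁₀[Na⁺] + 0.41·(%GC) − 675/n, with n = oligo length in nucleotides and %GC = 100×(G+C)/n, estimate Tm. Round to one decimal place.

84.3°C

Length n = 55. Scanning the sequence gives C=9, G=13, A=17, T=16.
G+C = 22, so %GC = 22/55 × 100 = 40%
Salt term: 16.6 × (-0.078) = -1.295
GC term: 0.41 × 40 = 16.4; length term: −675/55 = −12.273
Tm = 81.5 + (-1.295) + 16.4 − 12.273 = 84.332 → 84.3°C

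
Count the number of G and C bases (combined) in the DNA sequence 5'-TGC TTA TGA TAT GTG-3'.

Scanning the sequence gives C=1, G=4, T=7, A=3.
G+C = 4 + 1 = 5

5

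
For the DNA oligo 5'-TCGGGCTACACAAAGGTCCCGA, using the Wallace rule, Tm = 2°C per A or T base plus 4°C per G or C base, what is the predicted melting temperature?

Counting bases: G=6, A=6, T=3, C=7
AT pairs contribute 9, GC pairs contribute 13.
Tm = 2(9) + 4(13) = 18 + 52 = 70°C

70°C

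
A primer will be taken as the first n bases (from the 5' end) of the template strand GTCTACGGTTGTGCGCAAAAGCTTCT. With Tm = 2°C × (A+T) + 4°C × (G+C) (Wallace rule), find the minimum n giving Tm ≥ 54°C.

n = 17

First 16 bases: GTCTACGGTTGTGCGC → Tm = 52°C (< 54°C)
First 17 bases: GTCTACGGTTGTGCGCA → Tm = 54°C (≥ 54°C)
Each additional base adds 2°C (A/T) or 4°C (G/C), so Tm is non-decreasing in n; n = 17 is the first length to reach 54°C.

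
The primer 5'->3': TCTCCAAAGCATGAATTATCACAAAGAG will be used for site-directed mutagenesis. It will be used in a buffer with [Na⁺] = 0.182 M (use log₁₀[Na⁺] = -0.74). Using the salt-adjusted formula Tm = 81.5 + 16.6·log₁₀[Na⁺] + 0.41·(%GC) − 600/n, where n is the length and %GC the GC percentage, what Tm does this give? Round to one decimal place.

62.4°C

Length n = 28. Scanning the sequence gives G=4, T=6, C=6, A=12.
G+C = 10, so %GC = 10/28 × 100 = 35.714%
Salt term: 16.6 × (-0.74) = -12.284
GC term: 0.41 × 35.714 = 14.643; length term: −600/28 = −21.429
Tm = 81.5 + (-12.284) + 14.643 − 21.429 = 62.43 → 62.4°C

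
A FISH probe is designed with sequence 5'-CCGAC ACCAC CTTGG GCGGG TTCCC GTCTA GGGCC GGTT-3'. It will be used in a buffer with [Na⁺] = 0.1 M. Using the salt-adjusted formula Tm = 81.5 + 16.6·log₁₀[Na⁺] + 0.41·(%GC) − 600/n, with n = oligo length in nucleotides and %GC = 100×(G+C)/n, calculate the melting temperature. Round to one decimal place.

Length n = 39. Scanning the sequence gives A=4, T=8, C=14, G=13.
G+C = 27, so %GC = 27/39 × 100 = 69.231%
Salt term: 16.6 × (-1) = -16.6
GC term: 0.41 × 69.231 = 28.385; length term: −600/39 = −15.385
Tm = 81.5 + (-16.6) + 28.385 − 15.385 = 77.9 → 77.9°C

77.9°C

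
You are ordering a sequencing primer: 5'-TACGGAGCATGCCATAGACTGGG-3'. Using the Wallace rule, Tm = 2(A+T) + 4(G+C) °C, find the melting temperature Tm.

72°C

A=6, T=4, G=8, C=5
So N_AT = 10 and N_GC = 13.
Tm = 2(10) + 4(13) = 20 + 52 = 72°C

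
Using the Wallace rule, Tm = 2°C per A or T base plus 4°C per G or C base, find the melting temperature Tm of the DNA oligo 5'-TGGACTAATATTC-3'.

34°C

Counting bases: A=4, T=5, C=2, G=2
So N_AT = 9 and N_GC = 4.
Tm = 2(9) + 4(4) = 18 + 16 = 34°C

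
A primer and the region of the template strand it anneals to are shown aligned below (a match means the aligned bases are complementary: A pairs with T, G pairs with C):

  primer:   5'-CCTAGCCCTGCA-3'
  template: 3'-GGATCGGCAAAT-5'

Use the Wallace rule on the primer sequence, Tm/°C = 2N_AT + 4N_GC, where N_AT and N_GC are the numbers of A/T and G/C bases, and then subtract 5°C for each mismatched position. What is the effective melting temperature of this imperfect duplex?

25°C

Primer base counts: A=2, T=2, G=2, C=6 → A+T=4, G+C=8
Perfect-match Tm = 2(4) + 4(8) = 8 + 32 = 40°C
Mismatches (positions where the bases are not complementary): 3 (at positions 8, 10, 11)
Effective Tm = 40 − 3×5 = 40 − 15 = 25°C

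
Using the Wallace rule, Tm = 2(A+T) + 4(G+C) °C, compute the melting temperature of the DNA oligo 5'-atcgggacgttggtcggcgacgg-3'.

78°C

Scanning the sequence gives T=4, A=3, G=11, C=5.
A+T = 7, G+C = 16
Tm = 2×7 + 4×16 = 78°C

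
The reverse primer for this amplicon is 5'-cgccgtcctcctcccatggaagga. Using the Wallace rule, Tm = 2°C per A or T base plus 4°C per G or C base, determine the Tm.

80°C

G=6, A=4, T=4, C=10
AT pairs contribute 8, GC pairs contribute 16.
Tm = 2×8 + 4×16 = 80°C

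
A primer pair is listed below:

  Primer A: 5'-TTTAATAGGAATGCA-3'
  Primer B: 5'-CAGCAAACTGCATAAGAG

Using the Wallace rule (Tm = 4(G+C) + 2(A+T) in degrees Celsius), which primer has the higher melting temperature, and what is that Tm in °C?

Primer A: A+T=11, G+C=4 → Tm = 2(11)+4(4) = 38°C
Primer B: A+T=10, G+C=8 → Tm = 2(10)+4(8) = 52°C
38°C vs 52°C → primer B is higher.

Primer B, 52°C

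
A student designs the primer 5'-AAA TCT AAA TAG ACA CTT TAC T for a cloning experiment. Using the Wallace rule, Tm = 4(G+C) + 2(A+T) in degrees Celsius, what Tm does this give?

54°C

Scanning the sequence gives T=7, A=10, C=4, G=1.
A+T = 17, G+C = 5
Tm = 2(17) + 4(5) = 34 + 20 = 54°C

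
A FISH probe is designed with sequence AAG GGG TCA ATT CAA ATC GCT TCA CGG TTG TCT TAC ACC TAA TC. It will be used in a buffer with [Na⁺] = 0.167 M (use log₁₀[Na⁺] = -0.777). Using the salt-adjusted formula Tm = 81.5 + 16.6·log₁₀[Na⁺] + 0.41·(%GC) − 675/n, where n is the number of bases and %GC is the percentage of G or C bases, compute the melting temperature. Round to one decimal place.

71.0°C

Length n = 44. Base counts: C=11, T=13, A=12, G=8
G+C = 19, so %GC = 19/44 × 100 = 43.182%
Salt term: 16.6 × (-0.777) = -12.898
GC term: 0.41 × 43.182 = 17.705; length term: −675/44 = −15.341
Tm = 81.5 + (-12.898) + 17.705 − 15.341 = 70.966 → 71.0°C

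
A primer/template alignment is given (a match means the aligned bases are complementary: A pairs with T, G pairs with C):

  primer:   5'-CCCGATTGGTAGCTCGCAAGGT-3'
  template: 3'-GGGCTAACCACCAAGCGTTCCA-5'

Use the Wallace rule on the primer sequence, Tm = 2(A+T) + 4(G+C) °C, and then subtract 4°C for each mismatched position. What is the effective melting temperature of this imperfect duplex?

Primer base counts: A=4, T=5, G=7, C=6 → A+T=9, G+C=13
Perfect-match Tm = 2(9) + 4(13) = 18 + 52 = 70°C
Mismatches (positions where the bases are not complementary): 2 (at positions 11, 13)
Effective Tm = 70 − 2×4 = 70 − 8 = 62°C

62°C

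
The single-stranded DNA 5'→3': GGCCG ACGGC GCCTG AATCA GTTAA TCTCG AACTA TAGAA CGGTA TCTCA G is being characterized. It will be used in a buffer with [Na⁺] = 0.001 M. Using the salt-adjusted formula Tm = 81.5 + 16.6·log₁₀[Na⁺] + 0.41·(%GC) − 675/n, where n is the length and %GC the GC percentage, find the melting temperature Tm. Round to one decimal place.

39.4°C

Length n = 51. Counting bases: T=11, A=14, G=13, C=13
G+C = 26, so %GC = 26/51 × 100 = 50.98%
Salt term: 16.6 × (-3) = -49.8
GC term: 0.41 × 50.98 = 20.902; length term: −675/51 = −13.235
Tm = 81.5 + (-49.8) + 20.902 − 13.235 = 39.367 → 39.4°C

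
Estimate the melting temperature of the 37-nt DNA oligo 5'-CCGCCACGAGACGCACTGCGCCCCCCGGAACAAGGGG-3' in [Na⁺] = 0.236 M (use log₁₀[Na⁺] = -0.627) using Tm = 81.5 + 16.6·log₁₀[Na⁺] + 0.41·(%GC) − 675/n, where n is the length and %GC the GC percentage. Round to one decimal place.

Length n = 37. Base counts: A=8, G=12, C=16, T=1
G+C = 28, so %GC = 28/37 × 100 = 75.676%
Salt term: 16.6 × (-0.627) = -10.408
GC term: 0.41 × 75.676 = 31.027; length term: −675/37 = −18.243
Tm = 81.5 + (-10.408) + 31.027 − 18.243 = 83.876 → 83.9°C

83.9°C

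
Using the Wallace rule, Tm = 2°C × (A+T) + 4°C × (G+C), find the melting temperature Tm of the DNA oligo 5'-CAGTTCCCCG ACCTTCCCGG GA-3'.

Counting bases: T=4, A=3, C=10, G=5
A+T = 7, G+C = 15
Tm = 2×7 + 4×15 = 74°C

74°C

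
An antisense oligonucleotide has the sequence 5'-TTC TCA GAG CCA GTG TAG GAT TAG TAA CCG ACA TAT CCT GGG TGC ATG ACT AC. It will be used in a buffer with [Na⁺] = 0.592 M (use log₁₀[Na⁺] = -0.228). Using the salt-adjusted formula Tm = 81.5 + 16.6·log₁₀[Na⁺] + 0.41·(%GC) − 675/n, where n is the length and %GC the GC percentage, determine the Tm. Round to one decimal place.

84.3°C

Length n = 53. Base counts: T=14, G=13, A=14, C=12
G+C = 25, so %GC = 25/53 × 100 = 47.17%
Salt term: 16.6 × (-0.228) = -3.785
GC term: 0.41 × 47.17 = 19.34; length term: −675/53 = −12.736
Tm = 81.5 + (-3.785) + 19.34 − 12.736 = 84.319 → 84.3°C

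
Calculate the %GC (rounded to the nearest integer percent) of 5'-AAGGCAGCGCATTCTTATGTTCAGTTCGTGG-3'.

48%

G=9, A=6, T=10, C=6
G+C = 9 + 6 = 15 out of 31 bases
%GC = 15/31 × 100 = 48.39% ≈ 48%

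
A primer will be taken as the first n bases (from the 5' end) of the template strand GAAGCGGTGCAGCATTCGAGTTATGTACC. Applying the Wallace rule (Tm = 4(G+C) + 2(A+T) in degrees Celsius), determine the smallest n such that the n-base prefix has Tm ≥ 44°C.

n = 13

First 12 bases: GAAGCGGTGCAG → Tm = 40°C (< 44°C)
First 13 bases: GAAGCGGTGCAGC → Tm = 44°C (≥ 44°C)
Each additional base adds 2°C (A/T) or 4°C (G/C), so Tm is non-decreasing in n; n = 13 is the first length to reach 44°C.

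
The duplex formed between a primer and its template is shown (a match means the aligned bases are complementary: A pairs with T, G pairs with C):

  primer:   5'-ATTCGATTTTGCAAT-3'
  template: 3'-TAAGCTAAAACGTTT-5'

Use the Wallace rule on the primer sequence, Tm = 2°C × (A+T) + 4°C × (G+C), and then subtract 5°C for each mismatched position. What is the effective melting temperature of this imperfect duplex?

Primer base counts: A=4, T=7, G=2, C=2 → A+T=11, G+C=4
Perfect-match Tm = 2(11) + 4(4) = 22 + 16 = 38°C
Mismatches (positions where the bases are not complementary): 1 (at position 15)
Effective Tm = 38 − 1×5 = 38 − 5 = 33°C

33°C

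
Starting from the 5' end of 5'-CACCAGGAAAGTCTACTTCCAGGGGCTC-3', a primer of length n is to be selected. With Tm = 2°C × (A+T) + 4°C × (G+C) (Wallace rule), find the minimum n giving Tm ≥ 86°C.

n = 28

First 27 bases: CACCAGGAAAGTCTACTTCCAGGGGCT → Tm = 84°C (< 86°C)
First 28 bases: CACCAGGAAAGTCTACTTCCAGGGGCTC → Tm = 88°C (≥ 86°C)
Each additional base adds 2°C (A/T) or 4°C (G/C), so Tm is non-decreasing in n; n = 28 is the first length to reach 86°C.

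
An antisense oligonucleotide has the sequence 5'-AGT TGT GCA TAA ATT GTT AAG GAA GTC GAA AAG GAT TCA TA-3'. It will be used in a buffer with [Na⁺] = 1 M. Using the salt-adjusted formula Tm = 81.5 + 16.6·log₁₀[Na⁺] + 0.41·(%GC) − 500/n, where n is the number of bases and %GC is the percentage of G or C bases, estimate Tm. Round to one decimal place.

Length n = 41. Base counts: T=12, A=16, C=3, G=10
G+C = 13, so %GC = 13/41 × 100 = 31.707%
Salt term: 16.6 × (0) = 0
GC term: 0.41 × 31.707 = 13; length term: −500/41 = −12.195
Tm = 81.5 + (0) + 13 − 12.195 = 82.305 → 82.3°C

82.3°C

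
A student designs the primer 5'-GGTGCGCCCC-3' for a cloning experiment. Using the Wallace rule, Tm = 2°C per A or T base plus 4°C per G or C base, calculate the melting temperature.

38°C

Base counts: G=4, C=5, T=1, A=0
A+T = 1, G+C = 9
Tm = 2×1 + 4×9 = 38°C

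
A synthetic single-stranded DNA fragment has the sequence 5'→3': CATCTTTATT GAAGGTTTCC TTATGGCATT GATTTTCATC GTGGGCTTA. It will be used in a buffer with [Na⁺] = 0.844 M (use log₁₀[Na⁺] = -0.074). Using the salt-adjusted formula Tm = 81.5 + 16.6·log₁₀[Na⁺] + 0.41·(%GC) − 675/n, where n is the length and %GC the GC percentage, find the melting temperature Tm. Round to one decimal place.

Length n = 49. Counting bases: T=22, C=8, G=10, A=9
G+C = 18, so %GC = 18/49 × 100 = 36.735%
Salt term: 16.6 × (-0.074) = -1.228
GC term: 0.41 × 36.735 = 15.061; length term: −675/49 = −13.776
Tm = 81.5 + (-1.228) + 15.061 − 13.776 = 81.557 → 81.6°C

81.6°C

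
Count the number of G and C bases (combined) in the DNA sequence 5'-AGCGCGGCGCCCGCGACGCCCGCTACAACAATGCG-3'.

26

Scanning the sequence gives T=2, A=7, G=11, C=15.
G+C = 11 + 15 = 26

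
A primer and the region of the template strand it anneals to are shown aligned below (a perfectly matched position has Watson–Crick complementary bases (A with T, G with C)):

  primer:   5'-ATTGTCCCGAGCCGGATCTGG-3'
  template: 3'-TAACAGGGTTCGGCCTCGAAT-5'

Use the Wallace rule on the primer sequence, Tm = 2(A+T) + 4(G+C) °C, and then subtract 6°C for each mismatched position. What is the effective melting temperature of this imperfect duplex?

Primer base counts: A=3, T=5, G=7, C=6 → A+T=8, G+C=13
Perfect-match Tm = 2(8) + 4(13) = 16 + 52 = 68°C
Mismatches (positions where the bases are not complementary): 4 (at positions 9, 17, 20, 21)
Effective Tm = 68 − 4×6 = 68 − 24 = 44°C

44°C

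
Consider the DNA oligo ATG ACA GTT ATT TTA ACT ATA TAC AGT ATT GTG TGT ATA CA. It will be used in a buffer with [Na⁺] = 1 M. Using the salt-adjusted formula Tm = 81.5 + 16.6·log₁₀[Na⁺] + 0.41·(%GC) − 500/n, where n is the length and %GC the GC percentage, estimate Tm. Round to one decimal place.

Length n = 41. Scanning the sequence gives A=14, T=17, G=6, C=4.
G+C = 10, so %GC = 10/41 × 100 = 24.39%
Salt term: 16.6 × (0) = 0
GC term: 0.41 × 24.39 = 10; length term: −500/41 = −12.195
Tm = 81.5 + (0) + 10 − 12.195 = 79.305 → 79.3°C

79.3°C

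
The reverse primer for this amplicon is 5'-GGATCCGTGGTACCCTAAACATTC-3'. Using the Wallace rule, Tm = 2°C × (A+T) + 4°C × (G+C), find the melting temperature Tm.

Scanning the sequence gives T=6, A=6, C=7, G=5.
So N_AT = 12 and N_GC = 12.
Tm = 2(12) + 4(12) = 24 + 48 = 72°C

72°C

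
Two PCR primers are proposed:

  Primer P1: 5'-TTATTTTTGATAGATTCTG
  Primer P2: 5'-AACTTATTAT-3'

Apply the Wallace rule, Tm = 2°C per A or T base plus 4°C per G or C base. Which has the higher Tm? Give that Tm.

Primer P1, 46°C

Primer P1: A+T=15, G+C=4 → Tm = 2(15)+4(4) = 46°C
Primer P2: A+T=9, G+C=1 → Tm = 2(9)+4(1) = 22°C
46°C vs 22°C → primer P1 is higher.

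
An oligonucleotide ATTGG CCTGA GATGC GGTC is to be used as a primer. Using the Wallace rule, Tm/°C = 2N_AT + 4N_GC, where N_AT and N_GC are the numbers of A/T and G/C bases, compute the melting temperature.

G=7, C=4, A=3, T=5
So N_AT = 8 and N_GC = 11.
Tm = 2(8) + 4(11) = 16 + 44 = 60°C

60°C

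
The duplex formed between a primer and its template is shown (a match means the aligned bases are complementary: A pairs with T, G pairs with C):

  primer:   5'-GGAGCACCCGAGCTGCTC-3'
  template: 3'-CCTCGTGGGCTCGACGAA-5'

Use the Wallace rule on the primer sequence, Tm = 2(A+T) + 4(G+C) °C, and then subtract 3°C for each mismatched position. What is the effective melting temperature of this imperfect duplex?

Primer base counts: A=3, T=2, G=6, C=7 → A+T=5, G+C=13
Perfect-match Tm = 2(5) + 4(13) = 10 + 52 = 62°C
Mismatches (positions where the bases are not complementary): 1 (at position 18)
Effective Tm = 62 − 1×3 = 62 − 3 = 59°C

59°C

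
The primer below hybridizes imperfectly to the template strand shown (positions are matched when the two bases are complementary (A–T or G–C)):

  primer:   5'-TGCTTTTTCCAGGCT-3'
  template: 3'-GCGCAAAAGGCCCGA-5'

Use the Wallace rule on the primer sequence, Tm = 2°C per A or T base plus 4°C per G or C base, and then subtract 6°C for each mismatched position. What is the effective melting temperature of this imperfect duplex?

Primer base counts: A=1, T=7, G=3, C=4 → A+T=8, G+C=7
Perfect-match Tm = 2(8) + 4(7) = 16 + 28 = 44°C
Mismatches (positions where the bases are not complementary): 3 (at positions 1, 4, 11)
Effective Tm = 44 − 3×6 = 44 − 18 = 26°C

26°C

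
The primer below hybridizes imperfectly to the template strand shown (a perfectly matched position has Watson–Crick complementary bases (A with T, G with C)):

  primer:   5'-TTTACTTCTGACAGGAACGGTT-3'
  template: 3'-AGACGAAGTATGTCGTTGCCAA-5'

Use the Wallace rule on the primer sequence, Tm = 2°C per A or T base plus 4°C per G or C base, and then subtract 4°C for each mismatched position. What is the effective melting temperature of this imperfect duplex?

Primer base counts: A=5, T=8, G=5, C=4 → A+T=13, G+C=9
Perfect-match Tm = 2(13) + 4(9) = 26 + 36 = 62°C
Mismatches (positions where the bases are not complementary): 5 (at positions 2, 4, 9, 10, 15)
Effective Tm = 62 − 5×4 = 62 − 20 = 42°C

42°C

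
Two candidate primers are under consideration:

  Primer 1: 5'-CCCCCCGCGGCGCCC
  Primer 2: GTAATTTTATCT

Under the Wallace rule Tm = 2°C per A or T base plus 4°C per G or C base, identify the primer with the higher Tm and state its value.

Primer 1: A+T=0, G+C=15 → Tm = 2(0)+4(15) = 60°C
Primer 2: A+T=10, G+C=2 → Tm = 2(10)+4(2) = 28°C
60°C vs 28°C → primer 1 is higher.

Primer 1, 60°C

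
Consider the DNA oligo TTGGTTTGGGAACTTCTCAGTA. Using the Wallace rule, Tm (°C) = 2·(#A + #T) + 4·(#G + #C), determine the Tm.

62°C

Scanning the sequence gives G=6, A=4, T=9, C=3.
AT pairs contribute 13, GC pairs contribute 9.
Tm = 2×13 + 4×9 = 62°C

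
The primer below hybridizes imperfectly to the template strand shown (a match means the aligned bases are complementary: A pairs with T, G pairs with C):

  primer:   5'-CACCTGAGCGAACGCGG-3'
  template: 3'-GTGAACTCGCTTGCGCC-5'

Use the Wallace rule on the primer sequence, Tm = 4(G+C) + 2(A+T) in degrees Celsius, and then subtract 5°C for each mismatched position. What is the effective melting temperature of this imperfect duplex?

Primer base counts: A=4, T=1, G=6, C=6 → A+T=5, G+C=12
Perfect-match Tm = 2(5) + 4(12) = 10 + 48 = 58°C
Mismatches (positions where the bases are not complementary): 1 (at position 4)
Effective Tm = 58 − 1×5 = 58 − 5 = 53°C

53°C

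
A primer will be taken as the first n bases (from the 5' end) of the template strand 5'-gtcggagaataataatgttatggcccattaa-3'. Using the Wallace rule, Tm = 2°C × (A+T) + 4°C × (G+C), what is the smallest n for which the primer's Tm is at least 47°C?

n = 18

First 17 bases: GTCGGAGAATAATAATG → Tm = 46°C (< 47°C)
First 18 bases: GTCGGAGAATAATAATGT → Tm = 48°C (≥ 47°C)
Since every base adds ≥2°C, Tm only increases with n, so the threshold is first crossed at n = 18.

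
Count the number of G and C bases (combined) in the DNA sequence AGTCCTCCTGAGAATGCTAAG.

10

Counting bases: G=5, C=5, T=5, A=6
Total G or C: 5 + 5 = 10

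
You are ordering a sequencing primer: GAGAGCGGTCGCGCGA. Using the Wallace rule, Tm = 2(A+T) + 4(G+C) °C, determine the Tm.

Scanning the sequence gives A=3, G=8, T=1, C=4.
So N_AT = 4 and N_GC = 12.
Tm = 2×4 + 4×12 = 56°C

56°C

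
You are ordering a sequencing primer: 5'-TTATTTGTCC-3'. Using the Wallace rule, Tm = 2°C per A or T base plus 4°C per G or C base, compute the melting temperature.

Counting bases: T=6, A=1, C=2, G=1
A+T = 7, G+C = 3
Tm = 2×7 + 4×3 = 26°C

26°C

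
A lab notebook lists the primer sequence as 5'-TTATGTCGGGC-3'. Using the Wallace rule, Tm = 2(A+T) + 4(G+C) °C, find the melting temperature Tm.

A=1, C=2, T=4, G=4
AT pairs contribute 5, GC pairs contribute 6.
Tm = 2×5 + 4×6 = 34°C

34°C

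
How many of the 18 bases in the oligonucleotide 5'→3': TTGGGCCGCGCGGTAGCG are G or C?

14

Counting bases: C=5, T=3, G=9, A=1
Total G or C: 9 + 5 = 14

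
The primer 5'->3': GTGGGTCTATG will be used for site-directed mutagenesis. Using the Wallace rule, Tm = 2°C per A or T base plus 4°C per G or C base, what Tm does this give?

T=4, G=5, C=1, A=1
AT pairs contribute 5, GC pairs contribute 6.
Tm = 2(5) + 4(6) = 10 + 24 = 34°C

34°C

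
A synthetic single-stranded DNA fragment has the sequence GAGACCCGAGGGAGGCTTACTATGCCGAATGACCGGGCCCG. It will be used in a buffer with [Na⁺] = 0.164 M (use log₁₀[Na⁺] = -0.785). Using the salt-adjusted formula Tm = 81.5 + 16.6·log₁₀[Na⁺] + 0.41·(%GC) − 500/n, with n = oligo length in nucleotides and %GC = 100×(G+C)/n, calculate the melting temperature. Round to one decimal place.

83.3°C

Length n = 41. Base counts: G=15, C=12, T=5, A=9
G+C = 27, so %GC = 27/41 × 100 = 65.854%
Salt term: 16.6 × (-0.785) = -13.031
GC term: 0.41 × 65.854 = 27; length term: −500/41 = −12.195
Tm = 81.5 + (-13.031) + 27 − 12.195 = 83.274 → 83.3°C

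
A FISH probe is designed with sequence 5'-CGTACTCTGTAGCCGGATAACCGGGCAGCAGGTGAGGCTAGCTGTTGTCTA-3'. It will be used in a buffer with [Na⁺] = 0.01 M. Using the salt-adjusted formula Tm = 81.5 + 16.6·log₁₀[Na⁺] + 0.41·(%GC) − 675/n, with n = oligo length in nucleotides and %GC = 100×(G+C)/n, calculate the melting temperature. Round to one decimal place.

58.4°C

Length n = 51. Base counts: T=12, C=12, G=17, A=10
G+C = 29, so %GC = 29/51 × 100 = 56.863%
Salt term: 16.6 × (-2) = -33.2
GC term: 0.41 × 56.863 = 23.314; length term: −675/51 = −13.235
Tm = 81.5 + (-33.2) + 23.314 − 13.235 = 58.379 → 58.4°C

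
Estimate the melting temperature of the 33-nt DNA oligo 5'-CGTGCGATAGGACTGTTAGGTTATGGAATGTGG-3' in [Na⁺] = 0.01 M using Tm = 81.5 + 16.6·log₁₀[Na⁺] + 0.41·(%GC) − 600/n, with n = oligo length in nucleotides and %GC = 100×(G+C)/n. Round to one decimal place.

Length n = 33. Scanning the sequence gives T=10, A=7, C=3, G=13.
G+C = 16, so %GC = 16/33 × 100 = 48.485%
Salt term: 16.6 × (-2) = -33.2
GC term: 0.41 × 48.485 = 19.879; length term: −600/33 = −18.182
Tm = 81.5 + (-33.2) + 19.879 − 18.182 = 49.997 → 50.0°C

50.0°C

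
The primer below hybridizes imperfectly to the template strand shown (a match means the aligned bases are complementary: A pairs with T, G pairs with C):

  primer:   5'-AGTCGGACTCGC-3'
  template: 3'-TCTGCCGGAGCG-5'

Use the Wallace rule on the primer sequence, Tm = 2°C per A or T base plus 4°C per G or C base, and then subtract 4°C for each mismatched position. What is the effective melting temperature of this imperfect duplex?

32°C

Primer base counts: A=2, T=2, G=4, C=4 → A+T=4, G+C=8
Perfect-match Tm = 2(4) + 4(8) = 8 + 32 = 40°C
Mismatches (positions where the bases are not complementary): 2 (at positions 3, 7)
Effective Tm = 40 − 2×4 = 40 − 8 = 32°C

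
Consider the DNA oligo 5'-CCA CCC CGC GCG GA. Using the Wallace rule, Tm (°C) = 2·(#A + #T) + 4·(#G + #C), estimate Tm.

Scanning the sequence gives A=2, G=4, C=8, T=0.
A+T = 2, G+C = 12
Tm = 4·12 + 2·2 = 48 + 4 = 52°C

52°C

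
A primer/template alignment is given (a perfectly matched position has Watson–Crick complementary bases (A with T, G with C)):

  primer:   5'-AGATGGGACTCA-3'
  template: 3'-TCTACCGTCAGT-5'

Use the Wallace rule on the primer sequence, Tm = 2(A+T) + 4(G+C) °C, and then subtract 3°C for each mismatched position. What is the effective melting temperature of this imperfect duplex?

Primer base counts: A=4, T=2, G=4, C=2 → A+T=6, G+C=6
Perfect-match Tm = 2(6) + 4(6) = 12 + 24 = 36°C
Mismatches (positions where the bases are not complementary): 2 (at positions 7, 9)
Effective Tm = 36 − 2×3 = 36 − 6 = 30°C

30°C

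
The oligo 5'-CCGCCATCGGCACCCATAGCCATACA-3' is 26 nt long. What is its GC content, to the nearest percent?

Scanning the sequence gives T=3, G=4, A=7, C=12.
G+C = 4 + 12 = 16 out of 26 bases
%GC = 16/26 × 100 = 61.54% ≈ 62%

62%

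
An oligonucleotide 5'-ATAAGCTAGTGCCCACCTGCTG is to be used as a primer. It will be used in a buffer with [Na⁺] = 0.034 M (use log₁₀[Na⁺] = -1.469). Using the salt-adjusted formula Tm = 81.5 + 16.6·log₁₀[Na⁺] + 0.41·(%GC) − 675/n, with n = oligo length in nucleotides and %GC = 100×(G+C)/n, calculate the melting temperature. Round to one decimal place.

Length n = 22. Scanning the sequence gives A=5, G=5, T=5, C=7.
G+C = 12, so %GC = 12/22 × 100 = 54.545%
Salt term: 16.6 × (-1.469) = -24.385
GC term: 0.41 × 54.545 = 22.363; length term: −675/22 = −30.682
Tm = 81.5 + (-24.385) + 22.363 − 30.682 = 48.796 → 48.8°C

48.8°C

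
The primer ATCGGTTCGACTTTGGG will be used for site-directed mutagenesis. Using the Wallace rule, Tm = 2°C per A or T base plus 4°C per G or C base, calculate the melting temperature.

52°C

Counting bases: C=3, A=2, T=6, G=6
A+T = 8, G+C = 9
Tm = 2×8 + 4×9 = 52°C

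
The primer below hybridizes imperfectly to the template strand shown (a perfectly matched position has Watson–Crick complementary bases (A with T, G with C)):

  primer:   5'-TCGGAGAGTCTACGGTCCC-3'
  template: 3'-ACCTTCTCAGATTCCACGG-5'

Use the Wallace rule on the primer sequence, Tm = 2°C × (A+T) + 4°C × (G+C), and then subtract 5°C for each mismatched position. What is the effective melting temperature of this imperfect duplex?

Primer base counts: A=3, T=4, G=6, C=6 → A+T=7, G+C=12
Perfect-match Tm = 2(7) + 4(12) = 14 + 48 = 62°C
Mismatches (positions where the bases are not complementary): 4 (at positions 2, 4, 13, 17)
Effective Tm = 62 − 4×5 = 62 − 20 = 42°C

42°C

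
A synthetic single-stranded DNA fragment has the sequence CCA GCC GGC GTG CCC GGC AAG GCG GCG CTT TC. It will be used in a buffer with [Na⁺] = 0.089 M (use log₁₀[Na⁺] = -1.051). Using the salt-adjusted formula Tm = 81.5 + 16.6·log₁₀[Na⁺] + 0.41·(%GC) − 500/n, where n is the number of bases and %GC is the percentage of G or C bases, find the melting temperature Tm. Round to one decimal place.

80.5°C

Length n = 32. Scanning the sequence gives G=12, C=13, A=3, T=4.
G+C = 25, so %GC = 25/32 × 100 = 78.125%
Salt term: 16.6 × (-1.051) = -17.447
GC term: 0.41 × 78.125 = 32.031; length term: −500/32 = −15.625
Tm = 81.5 + (-17.447) + 32.031 − 15.625 = 80.459 → 80.5°C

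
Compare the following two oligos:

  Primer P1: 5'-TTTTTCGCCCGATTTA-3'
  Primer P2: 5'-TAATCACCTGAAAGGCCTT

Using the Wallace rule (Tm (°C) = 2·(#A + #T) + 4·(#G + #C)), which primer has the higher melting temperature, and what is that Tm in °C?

Primer P1: A+T=10, G+C=6 → Tm = 2(10)+4(6) = 44°C
Primer P2: A+T=11, G+C=8 → Tm = 2(11)+4(8) = 54°C
44°C vs 54°C → primer P2 is higher.

Primer P2, 54°C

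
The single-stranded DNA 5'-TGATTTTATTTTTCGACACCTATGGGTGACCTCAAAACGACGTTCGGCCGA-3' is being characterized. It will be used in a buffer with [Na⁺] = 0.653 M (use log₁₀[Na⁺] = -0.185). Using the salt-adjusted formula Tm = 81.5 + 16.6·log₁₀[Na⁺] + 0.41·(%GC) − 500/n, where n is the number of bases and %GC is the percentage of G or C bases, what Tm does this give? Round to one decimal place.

87.1°C

Length n = 51. Base counts: G=11, C=12, A=12, T=16
G+C = 23, so %GC = 23/51 × 100 = 45.098%
Salt term: 16.6 × (-0.185) = -3.071
GC term: 0.41 × 45.098 = 18.49; length term: −500/51 = −9.804
Tm = 81.5 + (-3.071) + 18.49 − 9.804 = 87.115 → 87.1°C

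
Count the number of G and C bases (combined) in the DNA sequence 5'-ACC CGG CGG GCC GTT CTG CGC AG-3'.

18

Base counts: C=9, G=9, T=3, A=2
G+C = 9 + 9 = 18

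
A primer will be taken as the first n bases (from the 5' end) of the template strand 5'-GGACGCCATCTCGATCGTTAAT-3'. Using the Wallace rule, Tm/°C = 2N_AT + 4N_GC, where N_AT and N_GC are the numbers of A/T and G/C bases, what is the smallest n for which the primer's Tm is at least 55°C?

First 16 bases: GGACGCCATCTCGATC → Tm = 52°C (< 55°C)
First 17 bases: GGACGCCATCTCGATCG → Tm = 56°C (≥ 55°C)
Each additional base adds 2°C (A/T) or 4°C (G/C), so Tm is non-decreasing in n; n = 17 is the first length to reach 55°C.

n = 17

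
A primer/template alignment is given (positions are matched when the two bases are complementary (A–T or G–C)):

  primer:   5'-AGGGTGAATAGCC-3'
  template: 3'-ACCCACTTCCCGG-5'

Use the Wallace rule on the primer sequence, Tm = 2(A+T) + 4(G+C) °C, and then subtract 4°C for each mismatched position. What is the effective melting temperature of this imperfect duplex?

Primer base counts: A=4, T=2, G=5, C=2 → A+T=6, G+C=7
Perfect-match Tm = 2(6) + 4(7) = 12 + 28 = 40°C
Mismatches (positions where the bases are not complementary): 3 (at positions 1, 9, 10)
Effective Tm = 40 − 3×4 = 40 − 12 = 28°C

28°C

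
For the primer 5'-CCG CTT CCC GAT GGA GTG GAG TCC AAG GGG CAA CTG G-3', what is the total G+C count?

24

Counting bases: T=6, G=14, C=10, A=7
G+C = 14 + 10 = 24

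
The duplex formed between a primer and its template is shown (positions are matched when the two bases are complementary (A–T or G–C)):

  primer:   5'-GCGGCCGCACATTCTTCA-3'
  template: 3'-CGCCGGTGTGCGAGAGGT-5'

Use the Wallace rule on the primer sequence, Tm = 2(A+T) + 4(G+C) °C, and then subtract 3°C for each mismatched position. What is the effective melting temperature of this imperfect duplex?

Primer base counts: A=3, T=4, G=4, C=7 → A+T=7, G+C=11
Perfect-match Tm = 2(7) + 4(11) = 14 + 44 = 58°C
Mismatches (positions where the bases are not complementary): 4 (at positions 7, 11, 12, 16)
Effective Tm = 58 − 4×3 = 58 − 12 = 46°C

46°C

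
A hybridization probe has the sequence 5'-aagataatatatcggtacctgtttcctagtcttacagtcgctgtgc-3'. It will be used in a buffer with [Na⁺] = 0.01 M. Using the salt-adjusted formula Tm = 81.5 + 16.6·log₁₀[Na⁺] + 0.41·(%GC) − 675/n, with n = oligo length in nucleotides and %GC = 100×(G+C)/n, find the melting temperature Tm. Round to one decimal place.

Length n = 46. C=10, T=16, A=11, G=9
G+C = 19, so %GC = 19/46 × 100 = 41.304%
Salt term: 16.6 × (-2) = -33.2
GC term: 0.41 × 41.304 = 16.935; length term: −675/46 = −14.674
Tm = 81.5 + (-33.2) + 16.935 − 14.674 = 50.561 → 50.6°C

50.6°C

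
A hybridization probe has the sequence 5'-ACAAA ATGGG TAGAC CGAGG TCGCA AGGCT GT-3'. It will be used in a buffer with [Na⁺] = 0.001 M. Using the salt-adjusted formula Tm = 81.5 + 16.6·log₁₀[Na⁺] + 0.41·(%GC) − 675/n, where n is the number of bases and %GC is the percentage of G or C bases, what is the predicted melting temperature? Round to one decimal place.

32.4°C

Length n = 32. Base counts: A=10, C=6, T=5, G=11
G+C = 17, so %GC = 17/32 × 100 = 53.125%
Salt term: 16.6 × (-3) = -49.8
GC term: 0.41 × 53.125 = 21.781; length term: −675/32 = −21.094
Tm = 81.5 + (-49.8) + 21.781 − 21.094 = 32.387 → 32.4°C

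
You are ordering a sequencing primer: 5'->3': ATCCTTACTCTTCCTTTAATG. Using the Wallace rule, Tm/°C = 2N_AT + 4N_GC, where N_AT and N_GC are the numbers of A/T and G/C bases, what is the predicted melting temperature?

Counting bases: G=1, T=10, C=6, A=4
AT pairs contribute 14, GC pairs contribute 7.
Tm = 2×14 + 4×7 = 56°C

56°C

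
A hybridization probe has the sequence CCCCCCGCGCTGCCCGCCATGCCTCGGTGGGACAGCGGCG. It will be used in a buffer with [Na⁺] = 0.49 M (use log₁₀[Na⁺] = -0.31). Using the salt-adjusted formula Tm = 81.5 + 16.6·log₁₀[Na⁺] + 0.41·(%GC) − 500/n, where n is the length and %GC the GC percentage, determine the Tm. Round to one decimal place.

Length n = 40. Scanning the sequence gives T=4, A=3, G=14, C=19.
G+C = 33, so %GC = 33/40 × 100 = 82.5%
Salt term: 16.6 × (-0.31) = -5.146
GC term: 0.41 × 82.5 = 33.825; length term: −500/40 = −12.5
Tm = 81.5 + (-5.146) + 33.825 − 12.5 = 97.679 → 97.7°C

97.7°C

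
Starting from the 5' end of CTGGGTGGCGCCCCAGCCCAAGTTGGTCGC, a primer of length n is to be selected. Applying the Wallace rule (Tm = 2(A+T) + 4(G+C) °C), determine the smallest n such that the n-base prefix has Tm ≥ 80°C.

First 22 bases: CTGGGTGGCGCCCCAGCCCAAG → Tm = 78°C (< 80°C)
First 23 bases: CTGGGTGGCGCCCCAGCCCAAGT → Tm = 80°C (≥ 80°C)
Each additional base adds 2°C (A/T) or 4°C (G/C), so Tm is non-decreasing in n; n = 23 is the first length to reach 80°C.

n = 23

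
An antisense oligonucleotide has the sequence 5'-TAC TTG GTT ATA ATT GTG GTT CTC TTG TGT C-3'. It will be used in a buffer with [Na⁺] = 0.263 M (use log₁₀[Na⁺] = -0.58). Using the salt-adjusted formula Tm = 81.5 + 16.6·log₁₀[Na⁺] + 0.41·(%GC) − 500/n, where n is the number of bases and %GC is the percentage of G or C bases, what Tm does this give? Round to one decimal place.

70.3°C

Length n = 31. Scanning the sequence gives C=4, G=7, A=4, T=16.
G+C = 11, so %GC = 11/31 × 100 = 35.484%
Salt term: 16.6 × (-0.58) = -9.628
GC term: 0.41 × 35.484 = 14.548; length term: −500/31 = −16.129
Tm = 81.5 + (-9.628) + 14.548 − 16.129 = 70.291 → 70.3°C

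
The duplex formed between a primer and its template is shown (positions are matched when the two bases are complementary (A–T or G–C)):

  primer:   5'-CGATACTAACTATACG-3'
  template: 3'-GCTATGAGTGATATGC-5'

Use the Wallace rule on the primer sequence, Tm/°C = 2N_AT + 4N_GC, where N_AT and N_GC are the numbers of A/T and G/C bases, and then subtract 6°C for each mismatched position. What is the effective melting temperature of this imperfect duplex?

Primer base counts: A=6, T=4, G=2, C=4 → A+T=10, G+C=6
Perfect-match Tm = 2(10) + 4(6) = 20 + 24 = 44°C
Mismatches (positions where the bases are not complementary): 1 (at position 8)
Effective Tm = 44 − 1×6 = 44 − 6 = 38°C

38°C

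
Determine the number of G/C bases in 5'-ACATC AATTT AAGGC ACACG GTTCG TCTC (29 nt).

13

Base counts: T=8, G=5, A=8, C=8
G+C = 5 + 8 = 13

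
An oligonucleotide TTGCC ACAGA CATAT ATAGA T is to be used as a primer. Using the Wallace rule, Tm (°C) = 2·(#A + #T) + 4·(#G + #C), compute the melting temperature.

56°C

Base counts: G=3, T=6, C=4, A=8
AT pairs contribute 14, GC pairs contribute 7.
Tm = 4·7 + 2·14 = 28 + 28 = 56°C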